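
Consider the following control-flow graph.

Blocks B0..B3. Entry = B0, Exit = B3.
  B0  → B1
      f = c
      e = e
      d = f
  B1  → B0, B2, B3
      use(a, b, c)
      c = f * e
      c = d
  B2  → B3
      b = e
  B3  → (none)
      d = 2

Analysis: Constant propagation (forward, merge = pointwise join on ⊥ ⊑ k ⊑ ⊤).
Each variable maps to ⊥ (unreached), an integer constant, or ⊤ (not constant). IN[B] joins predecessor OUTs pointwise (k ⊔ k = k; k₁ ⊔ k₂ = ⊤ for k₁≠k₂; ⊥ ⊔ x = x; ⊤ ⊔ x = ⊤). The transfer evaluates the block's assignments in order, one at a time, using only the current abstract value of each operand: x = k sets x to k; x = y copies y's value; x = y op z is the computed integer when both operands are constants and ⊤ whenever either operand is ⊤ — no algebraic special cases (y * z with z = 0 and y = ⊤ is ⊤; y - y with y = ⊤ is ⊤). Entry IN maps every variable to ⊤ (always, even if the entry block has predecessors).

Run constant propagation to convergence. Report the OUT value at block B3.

Answer: {a: ⊤, b: ⊤, c: ⊤, d: 2, e: ⊤, f: ⊤}

Derivation:
Per-block solution:
  B0:   IN=(all ⊤)   OUT=(all ⊤)
  B1:   IN=(all ⊤)   OUT=(all ⊤)
  B2:   IN=(all ⊤)   OUT=(all ⊤)
  B3:   IN=(all ⊤)   OUT={d:2; rest ⊤}

Merge at B3: IN[B3] = OUT[B1] ⊔ OUT[B2] = {a: ⊤, b: ⊤, c: ⊤, d: ⊤, e: ⊤, f: ⊤}
Applying B3's transfer function to that IN value gives OUT[B3] (row B3 above).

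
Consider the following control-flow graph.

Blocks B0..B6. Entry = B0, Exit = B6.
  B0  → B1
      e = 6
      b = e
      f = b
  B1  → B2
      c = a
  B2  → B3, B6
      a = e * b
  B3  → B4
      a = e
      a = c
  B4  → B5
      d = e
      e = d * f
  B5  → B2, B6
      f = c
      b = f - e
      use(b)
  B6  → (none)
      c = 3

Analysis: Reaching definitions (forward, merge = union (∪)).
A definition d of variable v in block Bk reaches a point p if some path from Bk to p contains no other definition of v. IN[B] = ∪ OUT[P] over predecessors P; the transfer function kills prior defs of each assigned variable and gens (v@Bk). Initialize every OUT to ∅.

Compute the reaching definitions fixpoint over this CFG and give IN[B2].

Per-block solution:
  B0:   IN={}   OUT={b@B0, e@B0, f@B0}
  B1:   IN={b@B0, e@B0, f@B0}   OUT={b@B0, c@B1, e@B0, f@B0}
  B2:   IN={a@B3, b@B0, b@B5, c@B1, d@B4, e@B0, e@B4, f@B0, f@B5}   OUT={a@B2, b@B0, b@B5, c@B1, d@B4, e@B0, e@B4, f@B0, f@B5}
  B3:   IN={a@B2, b@B0, b@B5, c@B1, d@B4, e@B0, e@B4, f@B0, f@B5}   OUT={a@B3, b@B0, b@B5, c@B1, d@B4, e@B0, e@B4, f@B0, f@B5}
  B4:   IN={a@B3, b@B0, b@B5, c@B1, d@B4, e@B0, e@B4, f@B0, f@B5}   OUT={a@B3, b@B0, b@B5, c@B1, d@B4, e@B4, f@B0, f@B5}
  B5:   IN={a@B3, b@B0, b@B5, c@B1, d@B4, e@B4, f@B0, f@B5}   OUT={a@B3, b@B5, c@B1, d@B4, e@B4, f@B5}
  B6:   IN={a@B2, a@B3, b@B0, b@B5, c@B1, d@B4, e@B0, e@B4, f@B0, f@B5}   OUT={a@B2, a@B3, b@B0, b@B5, c@B6, d@B4, e@B0, e@B4, f@B0, f@B5}

Merge at B2: IN[B2] = OUT[B1] ⊔ OUT[B5] = {a@B3, b@B0, b@B5, c@B1, d@B4, e@B0, e@B4, f@B0, f@B5}

Answer: {a@B3, b@B0, b@B5, c@B1, d@B4, e@B0, e@B4, f@B0, f@B5}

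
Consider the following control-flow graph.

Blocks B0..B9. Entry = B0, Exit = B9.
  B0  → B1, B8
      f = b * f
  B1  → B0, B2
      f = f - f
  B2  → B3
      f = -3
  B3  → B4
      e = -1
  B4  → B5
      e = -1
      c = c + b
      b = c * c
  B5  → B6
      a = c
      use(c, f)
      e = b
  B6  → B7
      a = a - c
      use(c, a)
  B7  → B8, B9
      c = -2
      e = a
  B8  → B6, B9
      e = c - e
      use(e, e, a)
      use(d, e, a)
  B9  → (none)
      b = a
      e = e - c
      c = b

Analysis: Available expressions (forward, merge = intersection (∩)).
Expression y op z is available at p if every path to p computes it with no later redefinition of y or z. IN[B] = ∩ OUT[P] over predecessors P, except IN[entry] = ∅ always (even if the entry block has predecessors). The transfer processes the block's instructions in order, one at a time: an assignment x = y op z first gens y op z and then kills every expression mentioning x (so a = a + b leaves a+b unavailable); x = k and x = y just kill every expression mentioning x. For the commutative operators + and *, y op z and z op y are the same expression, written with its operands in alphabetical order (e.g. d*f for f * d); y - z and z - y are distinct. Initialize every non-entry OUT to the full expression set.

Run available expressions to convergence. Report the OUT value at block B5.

Answer: {c*c}

Working:
Fixpoint table:
  B0:   IN={}   OUT={}
  B1:   IN={}   OUT={}
  B2:   IN={}   OUT={}
  B3:   IN={}   OUT={}
  B4:   IN={}   OUT={c*c}
  B5:   IN={c*c}   OUT={c*c}
  B6:   IN={}   OUT={}
  B7:   IN={}   OUT={}
  B8:   IN={}   OUT={}
  B9:   IN={}   OUT={}

Merge at B5: IN[B5] = OUT[B4] = {c*c}
Applying B5's transfer function to that IN value gives OUT[B5] (row B5 above).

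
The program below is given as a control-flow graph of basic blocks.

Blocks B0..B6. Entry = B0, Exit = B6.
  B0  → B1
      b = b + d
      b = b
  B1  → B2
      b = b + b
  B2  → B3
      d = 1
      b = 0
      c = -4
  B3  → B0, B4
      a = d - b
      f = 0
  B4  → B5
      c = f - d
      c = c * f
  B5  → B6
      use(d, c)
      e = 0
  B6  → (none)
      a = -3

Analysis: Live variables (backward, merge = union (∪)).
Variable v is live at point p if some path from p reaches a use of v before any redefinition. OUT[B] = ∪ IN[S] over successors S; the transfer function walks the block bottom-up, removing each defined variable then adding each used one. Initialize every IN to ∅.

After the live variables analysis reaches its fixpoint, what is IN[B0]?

Answer: {b, d}

Derivation:
Converged values:
  B0:   IN={b, d}   OUT={b}
  B1:   IN={b}   OUT={}
  B2:   IN={}   OUT={b, d}
  B3:   IN={b, d}   OUT={b, d, f}
  B4:   IN={d, f}   OUT={c, d}
  B5:   IN={c, d}   OUT={}
  B6:   IN={}   OUT={}

Merge at B0: OUT[B0] = IN[B1] = {b}
Applying B0's transfer function to that OUT value gives IN[B0] (row B0 above).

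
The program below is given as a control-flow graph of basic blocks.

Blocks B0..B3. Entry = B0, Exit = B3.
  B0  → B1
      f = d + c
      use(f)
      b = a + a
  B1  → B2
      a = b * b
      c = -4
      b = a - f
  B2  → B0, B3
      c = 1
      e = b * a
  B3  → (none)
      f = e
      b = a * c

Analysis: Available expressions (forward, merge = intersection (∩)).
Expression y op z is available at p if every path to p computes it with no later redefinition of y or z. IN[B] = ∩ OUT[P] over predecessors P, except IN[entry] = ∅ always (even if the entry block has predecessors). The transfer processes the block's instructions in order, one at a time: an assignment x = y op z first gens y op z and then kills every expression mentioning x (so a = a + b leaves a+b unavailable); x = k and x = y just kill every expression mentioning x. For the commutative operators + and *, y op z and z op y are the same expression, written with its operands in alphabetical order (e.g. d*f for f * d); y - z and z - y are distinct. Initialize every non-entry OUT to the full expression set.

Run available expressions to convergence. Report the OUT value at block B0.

Fixpoint table:
  B0:   IN={}   OUT={a+a, c+d}
  B1:   IN={a+a, c+d}   OUT={a-f}
  B2:   IN={a-f}   OUT={a*b, a-f}
  B3:   IN={a*b, a-f}   OUT={a*c}

Merge at B0 (entry node, so the boundary value {} is joined with the incoming edge(s)): IN[B0] = {} ∩ OUT[B2] = {}
Applying B0's transfer function to that IN value gives OUT[B0] (row B0 above).

Answer: {a+a, c+d}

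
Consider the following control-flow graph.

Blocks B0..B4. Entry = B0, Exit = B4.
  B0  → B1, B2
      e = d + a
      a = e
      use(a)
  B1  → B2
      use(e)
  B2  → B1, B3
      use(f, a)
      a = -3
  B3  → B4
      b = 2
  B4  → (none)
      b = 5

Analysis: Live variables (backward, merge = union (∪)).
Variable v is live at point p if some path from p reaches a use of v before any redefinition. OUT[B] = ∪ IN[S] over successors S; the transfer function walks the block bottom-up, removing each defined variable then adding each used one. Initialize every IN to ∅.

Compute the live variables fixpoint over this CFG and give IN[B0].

Converged values:
  B0:   IN={a, d, f}   OUT={a, e, f}
  B1:   IN={a, e, f}   OUT={a, e, f}
  B2:   IN={a, e, f}   OUT={a, e, f}
  B3:   IN={}   OUT={}
  B4:   IN={}   OUT={}

Merge at B0: OUT[B0] = IN[B1] ⊔ IN[B2] = {a, e, f}
Applying B0's transfer function to that OUT value gives IN[B0] (row B0 above).

Answer: {a, d, f}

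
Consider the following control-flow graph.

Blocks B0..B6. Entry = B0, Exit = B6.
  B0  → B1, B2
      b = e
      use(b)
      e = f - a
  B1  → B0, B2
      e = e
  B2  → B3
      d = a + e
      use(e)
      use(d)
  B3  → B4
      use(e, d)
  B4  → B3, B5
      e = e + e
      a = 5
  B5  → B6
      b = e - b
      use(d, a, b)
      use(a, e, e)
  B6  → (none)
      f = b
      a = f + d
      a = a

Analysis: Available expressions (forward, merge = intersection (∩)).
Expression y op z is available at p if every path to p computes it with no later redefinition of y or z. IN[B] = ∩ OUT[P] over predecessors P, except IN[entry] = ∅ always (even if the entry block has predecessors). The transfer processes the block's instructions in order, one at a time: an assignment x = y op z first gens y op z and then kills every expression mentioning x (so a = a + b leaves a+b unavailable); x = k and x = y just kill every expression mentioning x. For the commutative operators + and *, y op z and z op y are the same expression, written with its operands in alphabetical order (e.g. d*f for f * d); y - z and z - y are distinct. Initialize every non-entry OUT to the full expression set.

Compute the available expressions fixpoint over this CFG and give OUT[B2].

Answer: {a+e, f-a}

Derivation:
Converged values:
  B0: | IN={} | OUT={f-a}
  B1: | IN={f-a} | OUT={f-a}
  B2: | IN={f-a} | OUT={a+e, f-a}
  B3: | IN={} | OUT={}
  B4: | IN={} | OUT={}
  B5: | IN={} | OUT={}
  B6: | IN={} | OUT={d+f}

Merge at B2: IN[B2] = OUT[B0] ∩ OUT[B1] = {f-a}
Applying B2's transfer function to that IN value gives OUT[B2] (row B2 above).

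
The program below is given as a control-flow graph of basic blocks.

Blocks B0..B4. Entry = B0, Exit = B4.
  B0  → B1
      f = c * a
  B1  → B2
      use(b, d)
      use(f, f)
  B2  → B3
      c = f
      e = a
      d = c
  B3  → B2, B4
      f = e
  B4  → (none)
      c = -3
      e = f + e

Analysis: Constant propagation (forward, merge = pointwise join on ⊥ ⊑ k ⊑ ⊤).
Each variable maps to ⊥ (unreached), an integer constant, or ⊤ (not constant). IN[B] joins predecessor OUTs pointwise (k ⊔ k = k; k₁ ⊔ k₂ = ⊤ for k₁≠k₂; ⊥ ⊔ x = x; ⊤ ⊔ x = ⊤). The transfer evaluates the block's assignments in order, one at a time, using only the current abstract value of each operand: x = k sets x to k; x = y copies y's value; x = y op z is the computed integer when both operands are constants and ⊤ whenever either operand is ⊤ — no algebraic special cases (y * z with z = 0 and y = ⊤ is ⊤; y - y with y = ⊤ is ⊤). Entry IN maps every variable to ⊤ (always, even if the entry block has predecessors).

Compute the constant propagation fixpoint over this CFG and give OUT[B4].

Answer: {a: ⊤, b: ⊤, c: -3, d: ⊤, e: ⊤, f: ⊤}

Derivation:
Per-block solution:
  B0:   IN=(all ⊤)   OUT=(all ⊤)
  B1:   IN=(all ⊤)   OUT=(all ⊤)
  B2:   IN=(all ⊤)   OUT=(all ⊤)
  B3:   IN=(all ⊤)   OUT=(all ⊤)
  B4:   IN=(all ⊤)   OUT={c:-3; rest ⊤}

Merge at B4: IN[B4] = OUT[B3] = {a: ⊤, b: ⊤, c: ⊤, d: ⊤, e: ⊤, f: ⊤}
Applying B4's transfer function to that IN value gives OUT[B4] (row B4 above).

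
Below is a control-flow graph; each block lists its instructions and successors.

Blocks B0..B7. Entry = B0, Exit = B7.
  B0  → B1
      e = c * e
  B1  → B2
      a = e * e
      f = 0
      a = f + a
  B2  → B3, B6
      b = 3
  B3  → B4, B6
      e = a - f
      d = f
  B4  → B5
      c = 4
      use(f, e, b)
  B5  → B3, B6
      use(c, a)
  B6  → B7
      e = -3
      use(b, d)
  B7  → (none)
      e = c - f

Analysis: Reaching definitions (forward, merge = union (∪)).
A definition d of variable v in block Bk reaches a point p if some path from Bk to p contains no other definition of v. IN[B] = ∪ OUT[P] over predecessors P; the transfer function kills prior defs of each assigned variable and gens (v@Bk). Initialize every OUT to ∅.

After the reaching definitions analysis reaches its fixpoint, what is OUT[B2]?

Answer: {a@B1, b@B2, e@B0, f@B1}

Derivation:
Per-block solution:
  B0:  IN={}  OUT={e@B0}
  B1:  IN={e@B0}  OUT={a@B1, e@B0, f@B1}
  B2:  IN={a@B1, e@B0, f@B1}  OUT={a@B1, b@B2, e@B0, f@B1}
  B3:  IN={a@B1, b@B2, c@B4, d@B3, e@B0, e@B3, f@B1}  OUT={a@B1, b@B2, c@B4, d@B3, e@B3, f@B1}
  B4:  IN={a@B1, b@B2, c@B4, d@B3, e@B3, f@B1}  OUT={a@B1, b@B2, c@B4, d@B3, e@B3, f@B1}
  B5:  IN={a@B1, b@B2, c@B4, d@B3, e@B3, f@B1}  OUT={a@B1, b@B2, c@B4, d@B3, e@B3, f@B1}
  B6:  IN={a@B1, b@B2, c@B4, d@B3, e@B0, e@B3, f@B1}  OUT={a@B1, b@B2, c@B4, d@B3, e@B6, f@B1}
  B7:  IN={a@B1, b@B2, c@B4, d@B3, e@B6, f@B1}  OUT={a@B1, b@B2, c@B4, d@B3, e@B7, f@B1}

Merge at B2: IN[B2] = OUT[B1] = {a@B1, e@B0, f@B1}
Applying B2's transfer function to that IN value gives OUT[B2] (row B2 above).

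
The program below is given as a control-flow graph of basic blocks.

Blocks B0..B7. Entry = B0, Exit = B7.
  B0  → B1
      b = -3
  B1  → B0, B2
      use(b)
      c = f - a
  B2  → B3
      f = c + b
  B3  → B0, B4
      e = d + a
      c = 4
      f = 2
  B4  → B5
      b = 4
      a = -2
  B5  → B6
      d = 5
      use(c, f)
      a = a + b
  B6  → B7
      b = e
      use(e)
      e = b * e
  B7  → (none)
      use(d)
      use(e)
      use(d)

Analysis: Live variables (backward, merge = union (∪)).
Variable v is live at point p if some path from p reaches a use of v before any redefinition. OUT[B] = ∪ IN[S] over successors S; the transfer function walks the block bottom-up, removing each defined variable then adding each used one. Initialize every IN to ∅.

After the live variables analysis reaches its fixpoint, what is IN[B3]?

Answer: {a, d}

Derivation:
Converged values:
  B0: | IN={a, d, f} | OUT={a, b, d, f}
  B1: | IN={a, b, d, f} | OUT={a, b, c, d, f}
  B2: | IN={a, b, c, d} | OUT={a, d}
  B3: | IN={a, d} | OUT={a, c, d, e, f}
  B4: | IN={c, e, f} | OUT={a, b, c, e, f}
  B5: | IN={a, b, c, e, f} | OUT={d, e}
  B6: | IN={d, e} | OUT={d, e}
  B7: | IN={d, e} | OUT={}

Merge at B3: OUT[B3] = IN[B0] ⊔ IN[B4] = {a, c, d, e, f}
Applying B3's transfer function to that OUT value gives IN[B3] (row B3 above).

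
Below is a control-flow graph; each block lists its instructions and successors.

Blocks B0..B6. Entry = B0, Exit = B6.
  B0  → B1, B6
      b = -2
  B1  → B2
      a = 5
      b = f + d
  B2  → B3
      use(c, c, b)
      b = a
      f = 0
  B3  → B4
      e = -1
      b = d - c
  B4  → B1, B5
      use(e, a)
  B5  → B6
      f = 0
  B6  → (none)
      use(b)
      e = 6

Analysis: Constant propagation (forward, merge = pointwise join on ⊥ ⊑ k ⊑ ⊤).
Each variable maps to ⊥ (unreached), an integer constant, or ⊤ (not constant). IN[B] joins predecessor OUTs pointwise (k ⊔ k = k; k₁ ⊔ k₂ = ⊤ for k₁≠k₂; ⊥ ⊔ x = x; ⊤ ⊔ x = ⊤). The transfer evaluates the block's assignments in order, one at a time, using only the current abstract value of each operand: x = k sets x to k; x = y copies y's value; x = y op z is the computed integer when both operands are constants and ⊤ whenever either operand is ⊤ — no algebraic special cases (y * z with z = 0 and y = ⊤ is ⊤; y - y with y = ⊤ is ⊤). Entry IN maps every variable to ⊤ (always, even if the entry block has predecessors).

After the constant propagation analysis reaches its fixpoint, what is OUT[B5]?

Answer: {a: 5, b: ⊤, c: ⊤, d: ⊤, e: -1, f: 0}

Derivation:
Per-block solution:
  B0:  IN=(all ⊤)  OUT={b:-2; rest ⊤}
  B1:  IN=(all ⊤)  OUT={a:5; rest ⊤}
  B2:  IN={a:5; rest ⊤}  OUT={a:5, b:5, f:0; rest ⊤}
  B3:  IN={a:5, b:5, f:0; rest ⊤}  OUT={a:5, e:-1, f:0; rest ⊤}
  B4:  IN={a:5, e:-1, f:0; rest ⊤}  OUT={a:5, e:-1, f:0; rest ⊤}
  B5:  IN={a:5, e:-1, f:0; rest ⊤}  OUT={a:5, e:-1, f:0; rest ⊤}
  B6:  IN=(all ⊤)  OUT={e:6; rest ⊤}

Merge at B5: IN[B5] = OUT[B4] = {a: 5, b: ⊤, c: ⊤, d: ⊤, e: -1, f: 0}
Applying B5's transfer function to that IN value gives OUT[B5] (row B5 above).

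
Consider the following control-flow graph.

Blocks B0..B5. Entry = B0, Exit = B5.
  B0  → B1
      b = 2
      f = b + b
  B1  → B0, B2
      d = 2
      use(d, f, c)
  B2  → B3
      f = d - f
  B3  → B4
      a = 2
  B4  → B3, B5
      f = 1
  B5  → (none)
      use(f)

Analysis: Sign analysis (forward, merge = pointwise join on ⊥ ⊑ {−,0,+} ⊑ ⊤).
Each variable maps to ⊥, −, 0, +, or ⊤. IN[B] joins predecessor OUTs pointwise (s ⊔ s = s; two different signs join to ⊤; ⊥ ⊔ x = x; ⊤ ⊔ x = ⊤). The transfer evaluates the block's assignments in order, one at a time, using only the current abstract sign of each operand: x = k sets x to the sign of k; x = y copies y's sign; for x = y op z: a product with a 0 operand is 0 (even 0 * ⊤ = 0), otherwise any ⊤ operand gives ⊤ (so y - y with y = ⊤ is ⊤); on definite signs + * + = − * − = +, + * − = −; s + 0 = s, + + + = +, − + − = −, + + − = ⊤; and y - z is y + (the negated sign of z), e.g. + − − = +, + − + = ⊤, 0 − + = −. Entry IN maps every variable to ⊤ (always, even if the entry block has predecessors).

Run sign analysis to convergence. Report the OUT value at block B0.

Fixpoint table:
  B0:  IN=(all ⊤)  OUT={b:+, f:+; rest ⊤}
  B1:  IN={b:+, f:+; rest ⊤}  OUT={b:+, d:+, f:+; rest ⊤}
  B2:  IN={b:+, d:+, f:+; rest ⊤}  OUT={b:+, d:+; rest ⊤}
  B3:  IN={b:+, d:+; rest ⊤}  OUT={a:+, b:+, d:+; rest ⊤}
  B4:  IN={a:+, b:+, d:+; rest ⊤}  OUT={a:+, b:+, d:+, f:+; rest ⊤}
  B5:  IN={a:+, b:+, d:+, f:+; rest ⊤}  OUT={a:+, b:+, d:+, f:+; rest ⊤}

Merge at B0 (entry node, so the boundary value (all ⊤) is joined with the incoming edge(s)): IN[B0] = (all ⊤) ⊔ OUT[B1] = {a: ⊤, b: ⊤, c: ⊤, d: ⊤, e: ⊤, f: ⊤}
Applying B0's transfer function to that IN value gives OUT[B0] (row B0 above).

Answer: {a: ⊤, b: +, c: ⊤, d: ⊤, e: ⊤, f: +}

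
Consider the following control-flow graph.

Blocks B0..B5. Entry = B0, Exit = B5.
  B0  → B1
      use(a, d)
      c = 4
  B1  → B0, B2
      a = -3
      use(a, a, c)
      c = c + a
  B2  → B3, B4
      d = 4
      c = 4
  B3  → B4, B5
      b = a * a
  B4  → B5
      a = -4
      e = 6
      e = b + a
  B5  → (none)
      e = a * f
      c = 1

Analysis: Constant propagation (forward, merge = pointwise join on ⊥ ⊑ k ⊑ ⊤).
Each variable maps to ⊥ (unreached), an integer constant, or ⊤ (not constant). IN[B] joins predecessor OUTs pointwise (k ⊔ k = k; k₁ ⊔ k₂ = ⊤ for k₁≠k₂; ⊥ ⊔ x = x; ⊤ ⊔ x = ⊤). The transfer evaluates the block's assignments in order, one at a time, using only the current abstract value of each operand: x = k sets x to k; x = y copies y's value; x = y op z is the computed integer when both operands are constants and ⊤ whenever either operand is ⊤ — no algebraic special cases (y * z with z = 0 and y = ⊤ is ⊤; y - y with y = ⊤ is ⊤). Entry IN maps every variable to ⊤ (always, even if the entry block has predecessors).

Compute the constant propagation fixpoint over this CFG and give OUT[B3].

Fixpoint table:
  B0:  IN=(all ⊤)  OUT={c:4; rest ⊤}
  B1:  IN={c:4; rest ⊤}  OUT={a:-3, c:1; rest ⊤}
  B2:  IN={a:-3, c:1; rest ⊤}  OUT={a:-3, c:4, d:4; rest ⊤}
  B3:  IN={a:-3, c:4, d:4; rest ⊤}  OUT={a:-3, b:9, c:4, d:4; rest ⊤}
  B4:  IN={a:-3, c:4, d:4; rest ⊤}  OUT={a:-4, c:4, d:4; rest ⊤}
  B5:  IN={c:4, d:4; rest ⊤}  OUT={c:1, d:4; rest ⊤}

Merge at B3: IN[B3] = OUT[B2] = {a: -3, b: ⊤, c: 4, d: 4, e: ⊤, f: ⊤}
Applying B3's transfer function to that IN value gives OUT[B3] (row B3 above).

Answer: {a: -3, b: 9, c: 4, d: 4, e: ⊤, f: ⊤}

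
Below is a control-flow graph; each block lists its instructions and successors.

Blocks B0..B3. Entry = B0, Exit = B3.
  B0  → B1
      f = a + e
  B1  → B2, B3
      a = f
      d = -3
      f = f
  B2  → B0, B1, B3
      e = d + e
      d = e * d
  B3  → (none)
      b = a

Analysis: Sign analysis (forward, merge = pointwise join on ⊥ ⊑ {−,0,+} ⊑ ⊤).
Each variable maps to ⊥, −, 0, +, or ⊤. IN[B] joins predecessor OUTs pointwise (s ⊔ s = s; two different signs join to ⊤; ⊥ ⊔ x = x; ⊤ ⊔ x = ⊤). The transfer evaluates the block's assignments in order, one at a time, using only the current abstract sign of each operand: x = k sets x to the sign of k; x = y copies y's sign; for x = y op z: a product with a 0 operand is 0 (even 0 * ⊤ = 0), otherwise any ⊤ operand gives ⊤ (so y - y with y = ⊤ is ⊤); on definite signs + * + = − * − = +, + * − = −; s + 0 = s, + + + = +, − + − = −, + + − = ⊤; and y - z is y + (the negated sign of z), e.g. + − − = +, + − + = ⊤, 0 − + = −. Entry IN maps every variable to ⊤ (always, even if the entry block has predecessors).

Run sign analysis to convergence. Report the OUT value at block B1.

Answer: {a: ⊤, b: ⊤, c: ⊤, d: -, e: ⊤, f: ⊤}

Working:
Converged values:
  B0:  IN=(all ⊤)  OUT=(all ⊤)
  B1:  IN=(all ⊤)  OUT={d:-; rest ⊤}
  B2:  IN={d:-; rest ⊤}  OUT=(all ⊤)
  B3:  IN=(all ⊤)  OUT=(all ⊤)

Merge at B1: IN[B1] = OUT[B0] ⊔ OUT[B2] = {a: ⊤, b: ⊤, c: ⊤, d: ⊤, e: ⊤, f: ⊤}
Applying B1's transfer function to that IN value gives OUT[B1] (row B1 above).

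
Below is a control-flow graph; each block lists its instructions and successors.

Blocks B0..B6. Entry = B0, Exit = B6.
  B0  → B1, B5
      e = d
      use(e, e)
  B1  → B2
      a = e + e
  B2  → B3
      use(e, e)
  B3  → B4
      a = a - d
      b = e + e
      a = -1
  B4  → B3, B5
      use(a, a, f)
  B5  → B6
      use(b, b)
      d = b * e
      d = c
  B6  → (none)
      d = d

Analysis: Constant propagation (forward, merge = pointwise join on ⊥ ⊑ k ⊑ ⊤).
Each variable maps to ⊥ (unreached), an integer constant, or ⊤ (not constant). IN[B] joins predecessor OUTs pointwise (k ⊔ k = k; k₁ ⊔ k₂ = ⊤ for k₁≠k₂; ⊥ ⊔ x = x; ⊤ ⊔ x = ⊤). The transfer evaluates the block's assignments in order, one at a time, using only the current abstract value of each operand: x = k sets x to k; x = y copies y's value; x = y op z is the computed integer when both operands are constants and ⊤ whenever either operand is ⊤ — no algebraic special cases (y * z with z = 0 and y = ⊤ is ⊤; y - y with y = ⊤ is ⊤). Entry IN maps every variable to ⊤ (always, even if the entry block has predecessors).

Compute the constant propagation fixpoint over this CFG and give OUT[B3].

Converged values:
  B0:   IN=(all ⊤)   OUT=(all ⊤)
  B1:   IN=(all ⊤)   OUT=(all ⊤)
  B2:   IN=(all ⊤)   OUT=(all ⊤)
  B3:   IN=(all ⊤)   OUT={a:-1; rest ⊤}
  B4:   IN={a:-1; rest ⊤}   OUT={a:-1; rest ⊤}
  B5:   IN=(all ⊤)   OUT=(all ⊤)
  B6:   IN=(all ⊤)   OUT=(all ⊤)

Merge at B3: IN[B3] = OUT[B2] ⊔ OUT[B4] = {a: ⊤, b: ⊤, c: ⊤, d: ⊤, e: ⊤, f: ⊤}
Applying B3's transfer function to that IN value gives OUT[B3] (row B3 above).

Answer: {a: -1, b: ⊤, c: ⊤, d: ⊤, e: ⊤, f: ⊤}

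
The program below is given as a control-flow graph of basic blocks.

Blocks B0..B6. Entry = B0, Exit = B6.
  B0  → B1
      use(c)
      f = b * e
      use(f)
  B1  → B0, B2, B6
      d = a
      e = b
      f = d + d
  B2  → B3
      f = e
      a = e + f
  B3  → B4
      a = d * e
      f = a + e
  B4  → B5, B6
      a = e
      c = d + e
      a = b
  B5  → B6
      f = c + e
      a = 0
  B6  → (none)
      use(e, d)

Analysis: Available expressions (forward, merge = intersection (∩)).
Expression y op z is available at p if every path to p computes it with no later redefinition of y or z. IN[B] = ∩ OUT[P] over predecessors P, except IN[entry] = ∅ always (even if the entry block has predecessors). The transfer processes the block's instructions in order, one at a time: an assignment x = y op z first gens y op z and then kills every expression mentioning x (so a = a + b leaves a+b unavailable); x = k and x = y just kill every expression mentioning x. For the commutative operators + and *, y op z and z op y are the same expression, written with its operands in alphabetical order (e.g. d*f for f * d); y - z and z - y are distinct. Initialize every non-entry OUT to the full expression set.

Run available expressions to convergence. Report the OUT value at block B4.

Per-block solution:
  B0:   IN={}   OUT={b*e}
  B1:   IN={b*e}   OUT={d+d}
  B2:   IN={d+d}   OUT={d+d, e+f}
  B3:   IN={d+d, e+f}   OUT={a+e, d*e, d+d}
  B4:   IN={a+e, d*e, d+d}   OUT={d*e, d+d, d+e}
  B5:   IN={d*e, d+d, d+e}   OUT={c+e, d*e, d+d, d+e}
  B6:   IN={d+d}   OUT={d+d}

Merge at B4: IN[B4] = OUT[B3] = {a+e, d*e, d+d}
Applying B4's transfer function to that IN value gives OUT[B4] (row B4 above).

Answer: {d*e, d+d, d+e}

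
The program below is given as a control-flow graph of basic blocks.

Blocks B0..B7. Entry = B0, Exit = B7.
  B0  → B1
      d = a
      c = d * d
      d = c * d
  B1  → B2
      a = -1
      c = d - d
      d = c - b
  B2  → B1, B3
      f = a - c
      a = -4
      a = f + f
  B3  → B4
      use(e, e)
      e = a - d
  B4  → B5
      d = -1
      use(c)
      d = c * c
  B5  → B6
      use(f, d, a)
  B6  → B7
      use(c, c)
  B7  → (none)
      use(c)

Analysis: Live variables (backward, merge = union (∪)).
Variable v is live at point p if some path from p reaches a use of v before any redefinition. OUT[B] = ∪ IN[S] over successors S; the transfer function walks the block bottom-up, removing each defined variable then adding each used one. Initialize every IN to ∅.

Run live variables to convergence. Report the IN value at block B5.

Fixpoint table:
  B0:  IN={a, b, e}  OUT={b, d, e}
  B1:  IN={b, d, e}  OUT={a, b, c, d, e}
  B2:  IN={a, b, c, d, e}  OUT={a, b, c, d, e, f}
  B3:  IN={a, c, d, e, f}  OUT={a, c, f}
  B4:  IN={a, c, f}  OUT={a, c, d, f}
  B5:  IN={a, c, d, f}  OUT={c}
  B6:  IN={c}  OUT={c}
  B7:  IN={c}  OUT={}

Merge at B5: OUT[B5] = IN[B6] = {c}
Applying B5's transfer function to that OUT value gives IN[B5] (row B5 above).

Answer: {a, c, d, f}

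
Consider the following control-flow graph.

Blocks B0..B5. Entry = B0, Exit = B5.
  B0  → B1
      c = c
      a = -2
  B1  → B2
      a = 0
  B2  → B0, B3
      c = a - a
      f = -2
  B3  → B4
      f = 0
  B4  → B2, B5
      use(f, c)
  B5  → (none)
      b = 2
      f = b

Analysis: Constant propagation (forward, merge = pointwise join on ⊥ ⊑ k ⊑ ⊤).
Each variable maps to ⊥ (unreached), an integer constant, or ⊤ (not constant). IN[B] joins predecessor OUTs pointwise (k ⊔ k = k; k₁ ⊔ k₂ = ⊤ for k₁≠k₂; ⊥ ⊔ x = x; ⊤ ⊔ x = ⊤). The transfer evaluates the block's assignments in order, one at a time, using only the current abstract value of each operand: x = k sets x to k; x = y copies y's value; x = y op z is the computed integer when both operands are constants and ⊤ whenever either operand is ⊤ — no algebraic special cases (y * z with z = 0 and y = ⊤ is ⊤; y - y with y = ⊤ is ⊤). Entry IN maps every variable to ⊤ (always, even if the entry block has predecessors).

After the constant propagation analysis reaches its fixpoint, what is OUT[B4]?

Fixpoint table:
  B0:  IN=(all ⊤)  OUT={a:-2; rest ⊤}
  B1:  IN={a:-2; rest ⊤}  OUT={a:0; rest ⊤}
  B2:  IN={a:0; rest ⊤}  OUT={a:0, c:0, f:-2; rest ⊤}
  B3:  IN={a:0, c:0, f:-2; rest ⊤}  OUT={a:0, c:0, f:0; rest ⊤}
  B4:  IN={a:0, c:0, f:0; rest ⊤}  OUT={a:0, c:0, f:0; rest ⊤}
  B5:  IN={a:0, c:0, f:0; rest ⊤}  OUT={a:0, b:2, c:0, f:2; rest ⊤}

Merge at B4: IN[B4] = OUT[B3] = {a: 0, b: ⊤, c: 0, d: ⊤, e: ⊤, f: 0}
Applying B4's transfer function to that IN value gives OUT[B4] (row B4 above).

Answer: {a: 0, b: ⊤, c: 0, d: ⊤, e: ⊤, f: 0}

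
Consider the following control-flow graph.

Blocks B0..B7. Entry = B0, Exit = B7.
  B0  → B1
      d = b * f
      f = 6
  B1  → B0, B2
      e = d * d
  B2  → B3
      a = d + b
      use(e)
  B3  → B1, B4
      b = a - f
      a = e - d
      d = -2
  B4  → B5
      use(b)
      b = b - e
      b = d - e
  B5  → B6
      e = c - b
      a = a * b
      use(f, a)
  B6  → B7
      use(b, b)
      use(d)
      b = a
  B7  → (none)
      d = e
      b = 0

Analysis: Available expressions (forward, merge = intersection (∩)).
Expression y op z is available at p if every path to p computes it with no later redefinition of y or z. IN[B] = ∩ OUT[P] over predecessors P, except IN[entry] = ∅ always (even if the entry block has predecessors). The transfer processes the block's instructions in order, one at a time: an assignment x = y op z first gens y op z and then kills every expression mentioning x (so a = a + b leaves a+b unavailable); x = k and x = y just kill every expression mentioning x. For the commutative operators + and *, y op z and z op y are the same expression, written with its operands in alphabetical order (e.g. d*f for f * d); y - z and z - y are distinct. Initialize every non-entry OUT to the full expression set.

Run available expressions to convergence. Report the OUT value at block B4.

Converged values:
  B0:  IN={}  OUT={}
  B1:  IN={}  OUT={d*d}
  B2:  IN={d*d}  OUT={b+d, d*d}
  B3:  IN={b+d, d*d}  OUT={}
  B4:  IN={}  OUT={d-e}
  B5:  IN={d-e}  OUT={c-b}
  B6:  IN={c-b}  OUT={}
  B7:  IN={}  OUT={}

Merge at B4: IN[B4] = OUT[B3] = {}
Applying B4's transfer function to that IN value gives OUT[B4] (row B4 above).

Answer: {d-e}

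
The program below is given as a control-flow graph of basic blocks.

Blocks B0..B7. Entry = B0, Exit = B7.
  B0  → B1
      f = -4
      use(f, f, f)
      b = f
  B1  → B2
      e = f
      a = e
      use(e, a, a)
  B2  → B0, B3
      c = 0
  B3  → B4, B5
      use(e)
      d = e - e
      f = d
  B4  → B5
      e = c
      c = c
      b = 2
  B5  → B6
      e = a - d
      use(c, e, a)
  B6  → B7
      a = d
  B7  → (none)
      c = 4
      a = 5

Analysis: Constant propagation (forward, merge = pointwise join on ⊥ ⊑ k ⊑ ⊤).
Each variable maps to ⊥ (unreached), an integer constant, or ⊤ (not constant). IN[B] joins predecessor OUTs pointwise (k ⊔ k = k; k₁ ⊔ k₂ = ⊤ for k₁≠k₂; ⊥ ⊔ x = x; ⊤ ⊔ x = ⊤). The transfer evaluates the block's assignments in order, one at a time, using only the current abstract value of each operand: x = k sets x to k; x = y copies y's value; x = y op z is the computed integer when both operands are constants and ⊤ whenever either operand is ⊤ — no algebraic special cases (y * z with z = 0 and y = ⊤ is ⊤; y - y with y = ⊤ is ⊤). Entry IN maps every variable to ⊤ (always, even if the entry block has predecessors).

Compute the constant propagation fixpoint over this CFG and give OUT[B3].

Answer: {a: -4, b: -4, c: 0, d: 0, e: -4, f: 0}

Trace:
Fixpoint table:
  B0:   IN=(all ⊤)   OUT={b:-4, f:-4; rest ⊤}
  B1:   IN={b:-4, f:-4; rest ⊤}   OUT={a:-4, b:-4, e:-4, f:-4; rest ⊤}
  B2:   IN={a:-4, b:-4, e:-4, f:-4; rest ⊤}   OUT={a:-4, b:-4, c:0, e:-4, f:-4; rest ⊤}
  B3:   IN={a:-4, b:-4, c:0, e:-4, f:-4; rest ⊤}   OUT={a:-4, b:-4, c:0, d:0, e:-4, f:0; rest ⊤}
  B4:   IN={a:-4, b:-4, c:0, d:0, e:-4, f:0; rest ⊤}   OUT={a:-4, b:2, c:0, d:0, e:0, f:0; rest ⊤}
  B5:   IN={a:-4, c:0, d:0, f:0; rest ⊤}   OUT={a:-4, c:0, d:0, e:-4, f:0; rest ⊤}
  B6:   IN={a:-4, c:0, d:0, e:-4, f:0; rest ⊤}   OUT={a:0, c:0, d:0, e:-4, f:0; rest ⊤}
  B7:   IN={a:0, c:0, d:0, e:-4, f:0; rest ⊤}   OUT={a:5, c:4, d:0, e:-4, f:0; rest ⊤}

Merge at B3: IN[B3] = OUT[B2] = {a: -4, b: -4, c: 0, d: ⊤, e: -4, f: -4}
Applying B3's transfer function to that IN value gives OUT[B3] (row B3 above).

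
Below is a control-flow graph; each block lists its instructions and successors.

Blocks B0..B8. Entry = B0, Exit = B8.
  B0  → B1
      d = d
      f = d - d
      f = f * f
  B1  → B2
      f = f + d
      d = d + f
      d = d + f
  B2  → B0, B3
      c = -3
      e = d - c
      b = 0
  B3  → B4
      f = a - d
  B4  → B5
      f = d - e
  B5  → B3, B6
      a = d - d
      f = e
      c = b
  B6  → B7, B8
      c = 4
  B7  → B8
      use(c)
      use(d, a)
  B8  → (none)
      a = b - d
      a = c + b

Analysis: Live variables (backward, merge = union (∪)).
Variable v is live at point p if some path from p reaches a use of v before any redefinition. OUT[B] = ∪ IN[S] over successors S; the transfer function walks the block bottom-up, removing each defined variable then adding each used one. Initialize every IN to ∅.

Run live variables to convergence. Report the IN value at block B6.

Converged values:
  B0: | IN={a, d} | OUT={a, d, f}
  B1: | IN={a, d, f} | OUT={a, d}
  B2: | IN={a, d} | OUT={a, b, d, e}
  B3: | IN={a, b, d, e} | OUT={b, d, e}
  B4: | IN={b, d, e} | OUT={b, d, e}
  B5: | IN={b, d, e} | OUT={a, b, d, e}
  B6: | IN={a, b, d} | OUT={a, b, c, d}
  B7: | IN={a, b, c, d} | OUT={b, c, d}
  B8: | IN={b, c, d} | OUT={}

Merge at B6: OUT[B6] = IN[B7] ⊔ IN[B8] = {a, b, c, d}
Applying B6's transfer function to that OUT value gives IN[B6] (row B6 above).

Answer: {a, b, d}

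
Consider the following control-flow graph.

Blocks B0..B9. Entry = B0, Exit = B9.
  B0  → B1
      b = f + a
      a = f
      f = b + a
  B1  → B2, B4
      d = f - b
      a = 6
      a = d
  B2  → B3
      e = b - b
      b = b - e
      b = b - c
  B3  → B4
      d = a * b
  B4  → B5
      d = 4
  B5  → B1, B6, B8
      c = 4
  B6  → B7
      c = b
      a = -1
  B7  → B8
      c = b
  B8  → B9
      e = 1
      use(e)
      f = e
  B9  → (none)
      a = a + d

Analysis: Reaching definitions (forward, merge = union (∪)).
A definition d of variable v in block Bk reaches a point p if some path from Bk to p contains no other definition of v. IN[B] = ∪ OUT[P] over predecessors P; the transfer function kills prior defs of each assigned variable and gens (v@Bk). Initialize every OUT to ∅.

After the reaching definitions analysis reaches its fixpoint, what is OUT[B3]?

Answer: {a@B1, b@B2, c@B5, d@B3, e@B2, f@B0}

Working:
Converged values:
  B0:  IN={}  OUT={a@B0, b@B0, f@B0}
  B1:  IN={a@B0, a@B1, b@B0, b@B2, c@B5, d@B4, e@B2, f@B0}  OUT={a@B1, b@B0, b@B2, c@B5, d@B1, e@B2, f@B0}
  B2:  IN={a@B1, b@B0, b@B2, c@B5, d@B1, e@B2, f@B0}  OUT={a@B1, b@B2, c@B5, d@B1, e@B2, f@B0}
  B3:  IN={a@B1, b@B2, c@B5, d@B1, e@B2, f@B0}  OUT={a@B1, b@B2, c@B5, d@B3, e@B2, f@B0}
  B4:  IN={a@B1, b@B0, b@B2, c@B5, d@B1, d@B3, e@B2, f@B0}  OUT={a@B1, b@B0, b@B2, c@B5, d@B4, e@B2, f@B0}
  B5:  IN={a@B1, b@B0, b@B2, c@B5, d@B4, e@B2, f@B0}  OUT={a@B1, b@B0, b@B2, c@B5, d@B4, e@B2, f@B0}
  B6:  IN={a@B1, b@B0, b@B2, c@B5, d@B4, e@B2, f@B0}  OUT={a@B6, b@B0, b@B2, c@B6, d@B4, e@B2, f@B0}
  B7:  IN={a@B6, b@B0, b@B2, c@B6, d@B4, e@B2, f@B0}  OUT={a@B6, b@B0, b@B2, c@B7, d@B4, e@B2, f@B0}
  B8:  IN={a@B1, a@B6, b@B0, b@B2, c@B5, c@B7, d@B4, e@B2, f@B0}  OUT={a@B1, a@B6, b@B0, b@B2, c@B5, c@B7, d@B4, e@B8, f@B8}
  B9:  IN={a@B1, a@B6, b@B0, b@B2, c@B5, c@B7, d@B4, e@B8, f@B8}  OUT={a@B9, b@B0, b@B2, c@B5, c@B7, d@B4, e@B8, f@B8}

Merge at B3: IN[B3] = OUT[B2] = {a@B1, b@B2, c@B5, d@B1, e@B2, f@B0}
Applying B3's transfer function to that IN value gives OUT[B3] (row B3 above).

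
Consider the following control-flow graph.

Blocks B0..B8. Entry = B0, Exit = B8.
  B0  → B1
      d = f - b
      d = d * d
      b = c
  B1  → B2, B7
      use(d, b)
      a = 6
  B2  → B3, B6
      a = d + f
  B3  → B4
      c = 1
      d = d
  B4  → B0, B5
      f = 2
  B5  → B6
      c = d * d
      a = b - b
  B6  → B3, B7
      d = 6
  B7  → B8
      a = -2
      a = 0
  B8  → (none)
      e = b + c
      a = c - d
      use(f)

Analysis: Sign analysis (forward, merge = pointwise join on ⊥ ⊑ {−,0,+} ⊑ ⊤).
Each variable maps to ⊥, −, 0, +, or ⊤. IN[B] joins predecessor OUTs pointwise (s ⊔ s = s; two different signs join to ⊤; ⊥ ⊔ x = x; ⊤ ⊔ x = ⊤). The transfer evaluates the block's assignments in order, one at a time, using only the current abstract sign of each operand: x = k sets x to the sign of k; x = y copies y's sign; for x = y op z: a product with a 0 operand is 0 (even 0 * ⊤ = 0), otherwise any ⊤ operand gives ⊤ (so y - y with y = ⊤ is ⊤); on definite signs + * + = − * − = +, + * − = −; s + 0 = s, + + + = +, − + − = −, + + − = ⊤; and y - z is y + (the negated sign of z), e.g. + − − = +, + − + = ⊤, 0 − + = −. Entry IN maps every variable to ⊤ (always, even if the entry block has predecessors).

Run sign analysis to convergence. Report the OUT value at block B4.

Answer: {a: ⊤, b: ⊤, c: +, d: ⊤, e: ⊤, f: +}

Working:
Fixpoint table:
  B0: | IN=(all ⊤) | OUT=(all ⊤)
  B1: | IN=(all ⊤) | OUT={a:+; rest ⊤}
  B2: | IN={a:+; rest ⊤} | OUT=(all ⊤)
  B3: | IN=(all ⊤) | OUT={c:+; rest ⊤}
  B4: | IN={c:+; rest ⊤} | OUT={c:+, f:+; rest ⊤}
  B5: | IN={c:+, f:+; rest ⊤} | OUT={f:+; rest ⊤}
  B6: | IN=(all ⊤) | OUT={d:+; rest ⊤}
  B7: | IN=(all ⊤) | OUT={a:0; rest ⊤}
  B8: | IN={a:0; rest ⊤} | OUT=(all ⊤)

Merge at B4: IN[B4] = OUT[B3] = {a: ⊤, b: ⊤, c: +, d: ⊤, e: ⊤, f: ⊤}
Applying B4's transfer function to that IN value gives OUT[B4] (row B4 above).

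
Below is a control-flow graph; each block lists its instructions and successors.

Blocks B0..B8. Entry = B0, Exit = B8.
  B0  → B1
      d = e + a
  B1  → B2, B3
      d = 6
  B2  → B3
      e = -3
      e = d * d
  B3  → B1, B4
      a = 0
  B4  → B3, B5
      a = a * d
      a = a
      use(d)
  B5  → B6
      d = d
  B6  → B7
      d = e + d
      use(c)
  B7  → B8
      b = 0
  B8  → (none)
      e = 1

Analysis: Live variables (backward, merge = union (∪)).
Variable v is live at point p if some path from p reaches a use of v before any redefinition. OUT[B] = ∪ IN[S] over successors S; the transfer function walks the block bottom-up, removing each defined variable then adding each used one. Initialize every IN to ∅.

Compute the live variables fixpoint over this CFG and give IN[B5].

Answer: {c, d, e}

Derivation:
Fixpoint table:
  B0:  IN={a, c, e}  OUT={c, e}
  B1:  IN={c, e}  OUT={c, d, e}
  B2:  IN={c, d}  OUT={c, d, e}
  B3:  IN={c, d, e}  OUT={a, c, d, e}
  B4:  IN={a, c, d, e}  OUT={c, d, e}
  B5:  IN={c, d, e}  OUT={c, d, e}
  B6:  IN={c, d, e}  OUT={}
  B7:  IN={}  OUT={}
  B8:  IN={}  OUT={}

Merge at B5: OUT[B5] = IN[B6] = {c, d, e}
Applying B5's transfer function to that OUT value gives IN[B5] (row B5 above).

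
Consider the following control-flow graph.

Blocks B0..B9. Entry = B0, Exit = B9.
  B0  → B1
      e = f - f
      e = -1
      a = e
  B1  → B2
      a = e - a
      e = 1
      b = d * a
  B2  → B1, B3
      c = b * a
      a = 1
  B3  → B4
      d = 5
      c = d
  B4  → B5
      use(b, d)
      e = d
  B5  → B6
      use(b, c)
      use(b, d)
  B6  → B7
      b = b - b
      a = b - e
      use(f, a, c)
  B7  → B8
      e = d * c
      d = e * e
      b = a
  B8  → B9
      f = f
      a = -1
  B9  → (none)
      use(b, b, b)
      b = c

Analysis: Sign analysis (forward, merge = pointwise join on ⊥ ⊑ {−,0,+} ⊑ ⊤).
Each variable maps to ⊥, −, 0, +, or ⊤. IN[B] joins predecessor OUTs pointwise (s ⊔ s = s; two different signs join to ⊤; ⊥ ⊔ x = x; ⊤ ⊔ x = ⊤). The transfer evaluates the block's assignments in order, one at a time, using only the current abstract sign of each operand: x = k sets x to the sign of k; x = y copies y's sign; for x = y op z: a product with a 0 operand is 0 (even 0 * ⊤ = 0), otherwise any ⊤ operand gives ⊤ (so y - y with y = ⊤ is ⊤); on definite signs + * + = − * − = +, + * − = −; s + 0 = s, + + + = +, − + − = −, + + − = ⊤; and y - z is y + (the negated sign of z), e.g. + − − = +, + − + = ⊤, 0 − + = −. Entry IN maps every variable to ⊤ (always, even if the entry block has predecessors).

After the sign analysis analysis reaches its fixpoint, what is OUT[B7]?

Per-block solution:
  B0:   IN=(all ⊤)   OUT={a:-, e:-; rest ⊤}
  B1:   IN=(all ⊤)   OUT={e:+; rest ⊤}
  B2:   IN={e:+; rest ⊤}   OUT={a:+, e:+; rest ⊤}
  B3:   IN={a:+, e:+; rest ⊤}   OUT={a:+, c:+, d:+, e:+; rest ⊤}
  B4:   IN={a:+, c:+, d:+, e:+; rest ⊤}   OUT={a:+, c:+, d:+, e:+; rest ⊤}
  B5:   IN={a:+, c:+, d:+, e:+; rest ⊤}   OUT={a:+, c:+, d:+, e:+; rest ⊤}
  B6:   IN={a:+, c:+, d:+, e:+; rest ⊤}   OUT={c:+, d:+, e:+; rest ⊤}
  B7:   IN={c:+, d:+, e:+; rest ⊤}   OUT={c:+, d:+, e:+; rest ⊤}
  B8:   IN={c:+, d:+, e:+; rest ⊤}   OUT={a:-, c:+, d:+, e:+; rest ⊤}
  B9:   IN={a:-, c:+, d:+, e:+; rest ⊤}   OUT={a:-, b:+, c:+, d:+, e:+; rest ⊤}

Merge at B7: IN[B7] = OUT[B6] = {a: ⊤, b: ⊤, c: +, d: +, e: +, f: ⊤}
Applying B7's transfer function to that IN value gives OUT[B7] (row B7 above).

Answer: {a: ⊤, b: ⊤, c: +, d: +, e: +, f: ⊤}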